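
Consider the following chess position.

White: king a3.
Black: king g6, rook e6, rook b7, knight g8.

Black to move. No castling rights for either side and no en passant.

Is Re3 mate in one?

no

After Re3: white king on a3; in check: yes, from the black rook on e3.
White has 2 legal replies: Ka4, Ka2.
In check but a legal move exists → not checkmate.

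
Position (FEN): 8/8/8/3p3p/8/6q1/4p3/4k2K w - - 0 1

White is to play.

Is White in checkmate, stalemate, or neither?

White to move; white king on h1.
In check: no.
King squares — g1: attacked by Qg3; g2: attacked by Qg3; h2: attacked by Qg3.
Legal moves for White: none.
Not in check and no legal moves → stalemate.

stalemate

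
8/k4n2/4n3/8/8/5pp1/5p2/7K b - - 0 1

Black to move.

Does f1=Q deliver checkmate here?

yes

After f1=Q: white king on h1; in check: yes, from the black queen on f1.
King squares — g1: attacked by Qf1; g2: attacked by Qf1; h2: attacked by Pg3.
White has no legal moves → checkmate.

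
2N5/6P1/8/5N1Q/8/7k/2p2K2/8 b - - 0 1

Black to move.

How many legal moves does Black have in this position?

0

Black to move; king on h3.
In check: yes, from the white queen on h5.
Legal moves: none.
Count: 0.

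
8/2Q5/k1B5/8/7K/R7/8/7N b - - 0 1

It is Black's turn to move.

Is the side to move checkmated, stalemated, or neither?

checkmate

Black to move; black king on a6.
In check: yes, from the white rook on a3.
King squares — a5: attacked by Ra3; b5: attacked by Bc6; b6: attacked by Qc7; a7: attacked by Ra3; b7: attacked by Bc6.
Legal moves for Black: none.
In check with no legal moves → checkmate.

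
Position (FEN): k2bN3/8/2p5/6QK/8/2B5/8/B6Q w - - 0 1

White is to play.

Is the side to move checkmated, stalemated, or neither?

White to move; white king on h5.
In check: no.
Legal moves for White include: Ng7, Nc7+, Nf6, Nd6, Kh6, Kg6, Kh4, Kg4, Qg8, Qxd8+, Qg7, Qe7, Qh6, Qg6, Qf6, Qf5, Qe5, Qgd5, ... (list truncated; more exist).
White has legal moves and is not in check → neither.

neither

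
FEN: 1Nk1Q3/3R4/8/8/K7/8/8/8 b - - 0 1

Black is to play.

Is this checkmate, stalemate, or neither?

checkmate

Black to move; black king on c8.
In check: yes, from the white queen on e8.
King squares — b7: attacked by Rd7; c7: attacked by Rd7; d7: attacked by Nb8; b8: attacked by Qe8; d8: attacked by Rd7.
Legal moves for Black: none.
In check with no legal moves → checkmate.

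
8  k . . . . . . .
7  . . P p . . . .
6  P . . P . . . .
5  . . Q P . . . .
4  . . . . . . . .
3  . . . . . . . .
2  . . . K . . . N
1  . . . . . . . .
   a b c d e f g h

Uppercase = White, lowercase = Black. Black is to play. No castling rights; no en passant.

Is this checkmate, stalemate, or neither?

Black to move; black king on a8.
In check: no.
King squares — a7: attacked by Qc5; b7: attacked by Pa6; b8: attacked by Pc7.
Legal moves for Black: none.
Not in check and no legal moves → stalemate.

stalemate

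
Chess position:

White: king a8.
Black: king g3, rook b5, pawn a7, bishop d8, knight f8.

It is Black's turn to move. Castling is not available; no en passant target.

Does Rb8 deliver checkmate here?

no

After Rb8: white king on a8; in check: yes, from the black rook on b8.
White has 2 legal replies: Kxb8, Kxa7.
In check but a legal move exists → not checkmate.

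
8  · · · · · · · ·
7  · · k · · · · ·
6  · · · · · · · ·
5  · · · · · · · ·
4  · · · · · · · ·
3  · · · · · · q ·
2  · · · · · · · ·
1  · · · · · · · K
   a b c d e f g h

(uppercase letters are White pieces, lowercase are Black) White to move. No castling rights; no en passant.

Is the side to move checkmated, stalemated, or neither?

stalemate

White to move; white king on h1.
In check: no.
King squares — g1: attacked by Qg3; g2: attacked by Qg3; h2: attacked by Qg3.
Legal moves for White: none.
Not in check and no legal moves → stalemate.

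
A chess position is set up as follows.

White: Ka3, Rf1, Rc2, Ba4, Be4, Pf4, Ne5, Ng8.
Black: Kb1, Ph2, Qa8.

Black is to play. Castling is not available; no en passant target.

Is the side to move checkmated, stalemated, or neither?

Black to move; black king on b1.
In check: yes, from the white rook on f1.
King squares — a1: attacked by Rf1; c1: attacked by Rf1; a2: attacked by Rc2; b2: attacked by Rc2; c2: attacked by Ba4.
Legal moves for Black: none.
In check with no legal moves → checkmate.

checkmate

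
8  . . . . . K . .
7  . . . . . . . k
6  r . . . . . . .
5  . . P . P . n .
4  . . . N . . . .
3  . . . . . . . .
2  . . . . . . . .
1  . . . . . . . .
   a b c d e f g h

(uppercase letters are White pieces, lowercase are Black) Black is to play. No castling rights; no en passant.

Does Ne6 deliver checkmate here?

no

After Ne6: white king on f8; in check: yes, from the black knight on e6.
White has 4 legal replies: Ke8, Kf7, Ke7, Nxe6.
In check but a legal move exists → not checkmate.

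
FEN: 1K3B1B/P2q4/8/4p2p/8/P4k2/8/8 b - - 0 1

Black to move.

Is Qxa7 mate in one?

no

After Qxa7: white king on b8; in check: yes, from the black queen on a7.
White has 2 legal replies: Kc8, Kxa7.
In check but a legal move exists → not checkmate.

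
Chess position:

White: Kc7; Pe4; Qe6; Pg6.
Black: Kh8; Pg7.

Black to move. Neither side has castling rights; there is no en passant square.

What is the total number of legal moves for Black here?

Black to move; king on h8.
In check: no.
Legal moves: none.
Count: 0.

0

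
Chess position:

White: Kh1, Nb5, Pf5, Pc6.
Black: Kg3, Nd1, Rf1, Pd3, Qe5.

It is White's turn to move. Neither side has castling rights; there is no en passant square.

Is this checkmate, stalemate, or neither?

White to move; white king on h1.
In check: yes, from the black rook on f1.
King squares — g1: attacked by Rf1; g2: attacked by Kg3; h2: attacked by Kg3.
Legal moves for White: none.
In check with no legal moves → checkmate.

checkmate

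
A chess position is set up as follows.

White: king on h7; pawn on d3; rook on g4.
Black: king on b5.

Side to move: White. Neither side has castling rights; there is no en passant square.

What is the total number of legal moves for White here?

20

White to move; king on h7.
In check: no.
Legal moves: Kh8, Kg8, Kg7, Kh6, Kg6, Rg8, Rg7, Rg6, Rg5+, Rh4, Rf4, Re4, Rd4, Rc4, Rb4+, Ra4, Rg3, Rg2, Rg1, d4.
Count: 20.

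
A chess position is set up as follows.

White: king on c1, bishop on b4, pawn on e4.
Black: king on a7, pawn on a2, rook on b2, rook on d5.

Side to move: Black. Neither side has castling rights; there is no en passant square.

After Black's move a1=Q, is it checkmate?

After a1=Q: white king on c1; in check: yes, from the black queen on a1.
King squares — b1: attacked by Qa1; d1: attacked by Qa1; b2: attacked by Qa1; c2: attacked by Rb2; d2: attacked by Rb2.
White has no legal moves → checkmate.

yes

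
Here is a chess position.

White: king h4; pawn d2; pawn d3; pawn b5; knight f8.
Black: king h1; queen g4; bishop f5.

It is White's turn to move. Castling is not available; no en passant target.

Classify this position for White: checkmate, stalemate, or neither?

checkmate

White to move; white king on h4.
In check: yes, from the black queen on g4.
King squares — g3: attacked by Qg4; h3: attacked by Qg4; g4: attacked by Bf5; g5: attacked by Qg4; h5: attacked by Qg4.
Legal moves for White: none.
In check with no legal moves → checkmate.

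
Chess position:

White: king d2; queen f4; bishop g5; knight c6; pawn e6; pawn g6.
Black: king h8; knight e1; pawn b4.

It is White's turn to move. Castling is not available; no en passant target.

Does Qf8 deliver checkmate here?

After Qf8: black king on h8; in check: yes, from the white queen on f8.
King squares — g7: attacked by Qf8; h7: attacked by Pg6; g8: attacked by Qf8.
Black has no legal moves → checkmate.

yes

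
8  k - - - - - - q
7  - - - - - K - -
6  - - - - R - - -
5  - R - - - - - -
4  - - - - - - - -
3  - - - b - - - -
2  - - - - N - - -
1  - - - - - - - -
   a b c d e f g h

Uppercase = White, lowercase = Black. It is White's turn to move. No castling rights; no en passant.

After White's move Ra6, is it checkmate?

yes

After Ra6: black king on a8; in check: yes, from the white rook on a6.
King squares — a7: attacked by Ra6; b7: attacked by Rb5; b8: attacked by Rb5.
Black has no legal moves → checkmate.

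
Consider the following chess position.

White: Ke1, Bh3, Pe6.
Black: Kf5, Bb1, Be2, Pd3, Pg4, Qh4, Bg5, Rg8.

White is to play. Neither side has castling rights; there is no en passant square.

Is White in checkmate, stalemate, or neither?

White to move; white king on e1.
In check: yes, from the black queen on h4.
King squares — d1: attacked by Be2; f1: attacked by Be2; d2: attacked by Bg5; e2: attacked by Pd3; f2: attacked by Qh4.
Legal moves for White: none.
In check with no legal moves → checkmate.

checkmate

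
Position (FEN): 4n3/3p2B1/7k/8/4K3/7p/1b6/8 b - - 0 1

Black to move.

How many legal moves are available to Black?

Black to move; king on h6.
In check: yes, from the white bishop on g7.
Legal moves: Kh7, Kxg7, Kg6, Kh5, Kg5, Nxg7, Bxg7.
Count: 7.

7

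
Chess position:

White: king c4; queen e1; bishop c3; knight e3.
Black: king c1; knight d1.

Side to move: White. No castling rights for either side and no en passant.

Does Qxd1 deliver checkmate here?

After Qxd1: black king on c1; in check: yes, from the white queen on d1.
King squares — b1: attacked by Qd1; d1: attacked by Ne3; b2: attacked by Bc3; c2: attacked by Qd1; d2: attacked by Qd1.
Black has no legal moves → checkmate.

yes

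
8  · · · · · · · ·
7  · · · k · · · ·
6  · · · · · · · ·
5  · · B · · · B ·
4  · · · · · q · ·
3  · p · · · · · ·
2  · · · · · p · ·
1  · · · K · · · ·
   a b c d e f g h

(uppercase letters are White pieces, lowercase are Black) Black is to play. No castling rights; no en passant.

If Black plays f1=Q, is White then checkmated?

yes

After f1=Q: white king on d1; in check: yes, from the black queen on f1.
King squares — c1: attacked by Qf1; e1: attacked by Qf1; c2: attacked by Pb3; d2: attacked by Qf4; e2: attacked by Qf1.
White has no legal moves → checkmate.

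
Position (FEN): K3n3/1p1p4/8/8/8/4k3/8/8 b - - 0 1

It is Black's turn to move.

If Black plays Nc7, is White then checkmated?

After Nc7: white king on a8; in check: yes, from the black knight on c7.
White has 3 legal replies: Kb8, Kxb7, Ka7.
In check but a legal move exists → not checkmate.

no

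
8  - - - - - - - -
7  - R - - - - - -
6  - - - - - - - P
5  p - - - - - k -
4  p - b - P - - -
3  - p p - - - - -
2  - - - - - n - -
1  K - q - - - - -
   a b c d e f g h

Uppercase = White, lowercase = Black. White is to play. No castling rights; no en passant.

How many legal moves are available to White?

White to move; king on a1.
In check: yes, from the black queen on c1.
Legal moves: none.
Count: 0.

0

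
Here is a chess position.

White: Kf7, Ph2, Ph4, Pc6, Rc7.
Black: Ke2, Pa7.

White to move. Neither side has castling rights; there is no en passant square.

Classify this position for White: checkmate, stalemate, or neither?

neither

White to move; white king on f7.
In check: no.
Legal moves for White: Kg8, Kf8, Ke8, Kg7, Ke7, Kg6, Kf6, Ke6, Rc8, Re7+, Rd7, Rb7, Rxa7, h5, h3.
White has 15 legal moves and is not in check → neither.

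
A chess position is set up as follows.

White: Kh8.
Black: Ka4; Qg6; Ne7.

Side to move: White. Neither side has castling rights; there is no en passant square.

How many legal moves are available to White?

White to move; king on h8.
In check: no.
Legal moves: none.
Count: 0.

0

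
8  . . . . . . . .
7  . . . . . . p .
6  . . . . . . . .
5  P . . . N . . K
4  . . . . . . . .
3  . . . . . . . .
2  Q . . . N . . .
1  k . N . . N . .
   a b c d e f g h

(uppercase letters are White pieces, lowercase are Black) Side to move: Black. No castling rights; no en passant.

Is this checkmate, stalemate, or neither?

checkmate

Black to move; black king on a1.
In check: yes, from the white queen on a2.
King squares — b1: attacked by Qa2; a2: attacked by Nc1; b2: attacked by Qa2.
Legal moves for Black: none.
In check with no legal moves → checkmate.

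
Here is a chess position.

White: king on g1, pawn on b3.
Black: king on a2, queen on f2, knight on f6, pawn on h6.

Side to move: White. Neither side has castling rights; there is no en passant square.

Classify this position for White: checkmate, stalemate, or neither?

neither

White to move; white king on g1.
In check: yes, from the black queen on f2.
King squares — f1: attacked by Qf2; h1: available; f2: available; g2: attacked by Qf2; h2: attacked by Qf2.
Legal moves for White: Kxf2, Kh1.
White is in check but has 2 legal moves → neither.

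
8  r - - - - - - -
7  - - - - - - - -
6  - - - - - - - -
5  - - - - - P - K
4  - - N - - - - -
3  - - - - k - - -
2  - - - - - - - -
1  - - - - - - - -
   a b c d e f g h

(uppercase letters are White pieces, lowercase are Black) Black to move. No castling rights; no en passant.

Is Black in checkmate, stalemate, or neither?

neither

Black to move; black king on e3.
In check: yes, from the white knight on c4.
Legal moves for Black: Kf4, Ke4, Kd4, Kf3, Kd3, Kf2, Ke2.
Black is in check but has 7 legal moves → neither.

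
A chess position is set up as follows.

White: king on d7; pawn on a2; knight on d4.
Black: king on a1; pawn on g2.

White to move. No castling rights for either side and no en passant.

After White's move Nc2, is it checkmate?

no

After Nc2: black king on a1; in check: yes, from the white knight on c2.
Black has 3 legal replies: Kb2, Kxa2, Kb1.
In check but a legal move exists → not checkmate.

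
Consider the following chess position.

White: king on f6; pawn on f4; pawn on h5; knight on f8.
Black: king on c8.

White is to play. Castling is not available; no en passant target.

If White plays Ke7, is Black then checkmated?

After Ke7: black king on c8; in check: no.
Black is not in check, so this cannot be checkmate.

no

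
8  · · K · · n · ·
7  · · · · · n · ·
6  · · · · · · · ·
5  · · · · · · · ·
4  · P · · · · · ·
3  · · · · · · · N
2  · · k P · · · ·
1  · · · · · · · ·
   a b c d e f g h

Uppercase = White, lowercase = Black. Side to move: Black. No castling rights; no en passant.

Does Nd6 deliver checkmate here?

no

After Nd6: white king on c8; in check: yes, from the black knight on d6.
White has 3 legal replies: Kd8, Kb8, Kc7.
In check but a legal move exists → not checkmate.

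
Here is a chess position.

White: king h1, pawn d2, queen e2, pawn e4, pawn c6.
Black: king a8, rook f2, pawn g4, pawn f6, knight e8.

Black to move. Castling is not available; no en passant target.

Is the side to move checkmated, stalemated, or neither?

Black to move; black king on a8.
In check: no.
Legal moves for Black: Ng7, Nc7, Nd6, Kb8, Ka7, Rf5, Rf4, Rf3, Rh2+, Rg2, Rxe2, Rf1+, f5, g3.
Black has 14 legal moves and is not in check → neither.

neither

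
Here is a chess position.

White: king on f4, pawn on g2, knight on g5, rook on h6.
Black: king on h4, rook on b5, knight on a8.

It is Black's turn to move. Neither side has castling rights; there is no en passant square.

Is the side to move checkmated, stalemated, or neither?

checkmate

Black to move; black king on h4.
In check: yes, from the white rook on h6.
King squares — g3: attacked by Kf4; h3: attacked by Pg2; g4: attacked by Kf4; g5: attacked by Kf4; h5: attacked by Rh6.
Legal moves for Black: none.
In check with no legal moves → checkmate.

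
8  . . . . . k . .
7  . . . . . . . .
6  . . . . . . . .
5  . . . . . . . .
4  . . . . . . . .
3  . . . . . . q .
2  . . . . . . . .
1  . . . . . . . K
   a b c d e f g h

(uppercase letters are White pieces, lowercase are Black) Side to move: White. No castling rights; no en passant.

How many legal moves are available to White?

0

White to move; king on h1.
In check: no.
Legal moves: none.
Count: 0.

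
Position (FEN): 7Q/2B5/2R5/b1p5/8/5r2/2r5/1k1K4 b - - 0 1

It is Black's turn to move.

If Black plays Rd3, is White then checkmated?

After Rd3: white king on d1; in check: yes, from the black rook on d3.
King squares — c1: attacked by Kb1; e1: attacked by Ba5; c2: attacked by Kb1; d2: attacked by Rc2; e2: attacked by Rc2.
White has no legal moves → checkmate.

yes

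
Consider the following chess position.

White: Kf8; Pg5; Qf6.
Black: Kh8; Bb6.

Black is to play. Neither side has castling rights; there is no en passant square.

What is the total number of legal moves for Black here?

1

Black to move; king on h8.
In check: yes, from the white queen on f6.
Legal moves: Kh7.
Count: 1.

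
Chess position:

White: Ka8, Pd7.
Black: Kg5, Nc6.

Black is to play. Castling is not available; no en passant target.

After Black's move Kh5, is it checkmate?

After Kh5: white king on a8; in check: no.
White is not in check, so this cannot be checkmate.

no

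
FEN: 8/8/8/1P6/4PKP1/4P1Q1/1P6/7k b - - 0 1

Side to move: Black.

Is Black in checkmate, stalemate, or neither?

stalemate

Black to move; black king on h1.
In check: no.
King squares — g1: attacked by Qg3; g2: attacked by Qg3; h2: attacked by Qg3.
Legal moves for Black: none.
Not in check and no legal moves → stalemate.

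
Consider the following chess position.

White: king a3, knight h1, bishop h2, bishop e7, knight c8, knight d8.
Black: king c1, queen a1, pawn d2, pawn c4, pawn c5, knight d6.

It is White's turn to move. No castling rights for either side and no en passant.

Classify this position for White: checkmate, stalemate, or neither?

White to move; white king on a3.
In check: yes, from the black queen on a1.
King squares — a2: attacked by Qa1; b2: attacked by Qa1; b3: attacked by Pc4; a4: attacked by Qa1; b4: attacked by Pc5.
Legal moves for White: none.
In check with no legal moves → checkmate.

checkmate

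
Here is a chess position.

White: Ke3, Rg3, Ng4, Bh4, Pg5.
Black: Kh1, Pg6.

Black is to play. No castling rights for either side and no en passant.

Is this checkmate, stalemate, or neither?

stalemate

Black to move; black king on h1.
In check: no.
King squares — g1: attacked by Rg3; g2: attacked by Rg3; h2: attacked by Ng4.
Legal moves for Black: none.
Not in check and no legal moves → stalemate.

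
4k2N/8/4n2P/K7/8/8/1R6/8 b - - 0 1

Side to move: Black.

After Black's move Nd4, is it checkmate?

After Nd4: white king on a5; in check: no.
White is not in check, so this cannot be checkmate.

no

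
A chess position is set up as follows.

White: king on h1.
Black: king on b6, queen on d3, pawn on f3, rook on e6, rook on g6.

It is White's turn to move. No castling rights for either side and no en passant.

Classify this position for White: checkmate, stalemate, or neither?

neither

White to move; white king on h1.
In check: no.
Legal moves for White: Kh2.
White has 1 legal move and is not in check → neither.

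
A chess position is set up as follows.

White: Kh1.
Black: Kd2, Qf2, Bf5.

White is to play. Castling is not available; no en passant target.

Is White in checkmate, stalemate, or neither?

White to move; white king on h1.
In check: no.
King squares — g1: attacked by Qf2; g2: attacked by Qf2; h2: attacked by Qf2.
Legal moves for White: none.
Not in check and no legal moves → stalemate.

stalemate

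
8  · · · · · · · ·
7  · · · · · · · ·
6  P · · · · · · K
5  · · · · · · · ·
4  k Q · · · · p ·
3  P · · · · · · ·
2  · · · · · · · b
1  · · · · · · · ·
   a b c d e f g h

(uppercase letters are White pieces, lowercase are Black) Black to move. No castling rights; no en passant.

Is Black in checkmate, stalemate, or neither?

checkmate

Black to move; black king on a4.
In check: yes, from the white queen on b4.
King squares — a3: attacked by Qb4; b3: attacked by Qb4; b4: attacked by Pa3; a5: attacked by Qb4; b5: attacked by Qb4.
Legal moves for Black: none.
In check with no legal moves → checkmate.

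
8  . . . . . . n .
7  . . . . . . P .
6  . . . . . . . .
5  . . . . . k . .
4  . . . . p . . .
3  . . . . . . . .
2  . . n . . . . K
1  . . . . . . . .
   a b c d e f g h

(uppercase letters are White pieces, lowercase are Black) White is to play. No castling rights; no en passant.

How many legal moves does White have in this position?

White to move; king on h2.
In check: no.
Legal moves: Kh3, Kg3, Kg2, Kh1, Kg1.
Count: 5.

5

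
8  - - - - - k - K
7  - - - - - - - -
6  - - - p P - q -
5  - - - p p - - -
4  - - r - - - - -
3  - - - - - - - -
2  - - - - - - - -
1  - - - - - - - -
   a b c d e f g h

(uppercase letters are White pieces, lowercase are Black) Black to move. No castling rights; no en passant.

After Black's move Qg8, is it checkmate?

yes

After Qg8: white king on h8; in check: yes, from the black queen on g8.
King squares — g7: attacked by Kf8; h7: attacked by Qg8; g8: attacked by Kf8.
White has no legal moves → checkmate.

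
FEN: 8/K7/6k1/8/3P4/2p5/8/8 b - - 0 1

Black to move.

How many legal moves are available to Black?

Black to move; king on g6.
In check: no.
Legal moves: Kh7, Kg7, Kf7, Kh6, Kf6, Kh5, Kg5, Kf5, c2.
Count: 9.

9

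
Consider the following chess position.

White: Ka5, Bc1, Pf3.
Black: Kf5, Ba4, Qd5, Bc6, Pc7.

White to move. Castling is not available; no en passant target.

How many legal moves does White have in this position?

2

White to move; king on a5.
In check: yes, from the black queen on d5.
Legal moves: Ka6, Kb4.
Count: 2.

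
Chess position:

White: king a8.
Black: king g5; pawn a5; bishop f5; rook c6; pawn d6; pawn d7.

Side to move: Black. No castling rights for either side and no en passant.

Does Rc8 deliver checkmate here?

After Rc8: white king on a8; in check: yes, from the black rook on c8.
White has 2 legal replies: Kb7, Ka7.
In check but a legal move exists → not checkmate.

no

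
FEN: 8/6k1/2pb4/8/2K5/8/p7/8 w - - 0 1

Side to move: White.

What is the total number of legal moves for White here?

White to move; king on c4.
In check: no.
Legal moves: Kd4, Kd3, Kc3, Kb3.
Count: 4.

4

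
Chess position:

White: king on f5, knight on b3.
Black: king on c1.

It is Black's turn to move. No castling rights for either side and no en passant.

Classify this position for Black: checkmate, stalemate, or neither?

neither

Black to move; black king on c1.
In check: yes, from the white knight on b3.
Legal moves for Black: Kc2, Kb2, Kd1, Kb1.
Black is in check but has 4 legal moves → neither.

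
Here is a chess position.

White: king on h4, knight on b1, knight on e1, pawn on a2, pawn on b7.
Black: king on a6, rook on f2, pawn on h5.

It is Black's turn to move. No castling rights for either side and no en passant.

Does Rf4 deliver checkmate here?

After Rf4: white king on h4; in check: yes, from the black rook on f4.
White has 4 legal replies: Kxh5, Kg5, Kh3, Kg3.
In check but a legal move exists → not checkmate.

no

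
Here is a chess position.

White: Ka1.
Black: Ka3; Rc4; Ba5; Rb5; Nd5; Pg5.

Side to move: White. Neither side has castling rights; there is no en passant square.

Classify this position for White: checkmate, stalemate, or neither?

White to move; white king on a1.
In check: no.
King squares — b1: attacked by Rb5; a2: attacked by Ka3; b2: attacked by Ka3.
Legal moves for White: none.
Not in check and no legal moves → stalemate.

stalemate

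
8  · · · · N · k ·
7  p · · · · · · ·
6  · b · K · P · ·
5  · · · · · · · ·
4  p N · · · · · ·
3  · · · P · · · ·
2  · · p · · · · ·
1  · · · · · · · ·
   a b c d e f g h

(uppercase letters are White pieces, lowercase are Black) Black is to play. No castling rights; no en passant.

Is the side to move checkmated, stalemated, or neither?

neither

Black to move; black king on g8.
In check: no.
Legal moves for Black include: Kh8, Kf8, Kh7, Kf7, Bd8, Bc7+, Bc5+, Ba5, Bd4, Be3, Bf2, Bg1, a6, a3, c1=Q, c1=R, c1=B, c1=N, ... (list truncated; more exist).
Black has legal moves and is not in check → neither.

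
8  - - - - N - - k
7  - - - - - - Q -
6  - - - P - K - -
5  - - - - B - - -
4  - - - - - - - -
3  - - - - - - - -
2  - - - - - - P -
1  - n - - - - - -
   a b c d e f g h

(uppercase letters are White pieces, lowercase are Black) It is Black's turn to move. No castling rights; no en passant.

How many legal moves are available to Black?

Black to move; king on h8.
In check: yes, from the white queen on g7.
Legal moves: none.
Count: 0.

0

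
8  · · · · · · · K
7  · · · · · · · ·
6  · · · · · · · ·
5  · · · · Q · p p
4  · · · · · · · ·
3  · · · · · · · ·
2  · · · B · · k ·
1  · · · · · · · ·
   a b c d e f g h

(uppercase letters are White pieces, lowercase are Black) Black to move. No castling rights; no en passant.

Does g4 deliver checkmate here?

no

After g4: white king on h8; in check: no.
White is not in check, so this cannot be checkmate.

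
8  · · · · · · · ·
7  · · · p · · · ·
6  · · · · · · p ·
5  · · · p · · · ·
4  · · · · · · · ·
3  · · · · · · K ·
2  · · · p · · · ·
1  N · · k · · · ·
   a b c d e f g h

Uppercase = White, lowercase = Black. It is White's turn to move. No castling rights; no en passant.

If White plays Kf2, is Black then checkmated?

After Kf2: black king on d1; in check: no.
Black is not in check, so this cannot be checkmate.

no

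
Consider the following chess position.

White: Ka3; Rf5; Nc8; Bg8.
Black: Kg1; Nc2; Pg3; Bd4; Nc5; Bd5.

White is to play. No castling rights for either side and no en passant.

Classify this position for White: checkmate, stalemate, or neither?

White to move; white king on a3.
In check: yes, from the black knight on c2.
King squares — a2: attacked by Bd5; b2: attacked by Bd4; b3: attacked by Nc5; a4: attacked by Nc5; b4: attacked by Nc2.
Legal moves for White: none.
In check with no legal moves → checkmate.

checkmate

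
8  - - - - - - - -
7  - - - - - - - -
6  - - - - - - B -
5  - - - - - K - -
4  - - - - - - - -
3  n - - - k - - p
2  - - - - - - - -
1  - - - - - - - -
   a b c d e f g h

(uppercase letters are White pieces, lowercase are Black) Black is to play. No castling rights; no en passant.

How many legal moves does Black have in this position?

11

Black to move; king on e3.
In check: no.
Legal moves: Kd4, Kf3, Kd3, Kf2, Ke2, Kd2, Nb5, Nc4, Nc2, Nb1, h2.
Count: 11.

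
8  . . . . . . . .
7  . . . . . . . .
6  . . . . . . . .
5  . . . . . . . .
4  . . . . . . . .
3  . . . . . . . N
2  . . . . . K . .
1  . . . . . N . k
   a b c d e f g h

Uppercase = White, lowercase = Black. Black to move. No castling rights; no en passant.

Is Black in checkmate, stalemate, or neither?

stalemate

Black to move; black king on h1.
In check: no.
King squares — g1: attacked by Kf2; g2: attacked by Kf2; h2: attacked by Nf1.
Legal moves for Black: none.
Not in check and no legal moves → stalemate.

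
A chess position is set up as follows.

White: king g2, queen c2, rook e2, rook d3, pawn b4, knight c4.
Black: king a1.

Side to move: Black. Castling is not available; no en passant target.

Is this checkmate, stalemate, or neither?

stalemate

Black to move; black king on a1.
In check: no.
King squares — b1: attacked by Qc2; a2: attacked by Qc2; b2: attacked by Qc2.
Legal moves for Black: none.
Not in check and no legal moves → stalemate.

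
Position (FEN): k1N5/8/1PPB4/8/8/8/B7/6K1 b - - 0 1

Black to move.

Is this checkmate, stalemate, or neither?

Black to move; black king on a8.
In check: no.
King squares — a7: attacked by Pb6; b7: attacked by Pc6; b8: attacked by Bd6.
Legal moves for Black: none.
Not in check and no legal moves → stalemate.

stalemate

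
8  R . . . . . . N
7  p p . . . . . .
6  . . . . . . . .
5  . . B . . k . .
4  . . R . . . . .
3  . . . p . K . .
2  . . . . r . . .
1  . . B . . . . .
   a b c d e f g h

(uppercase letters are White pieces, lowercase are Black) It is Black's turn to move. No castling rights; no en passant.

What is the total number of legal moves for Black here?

Black to move; king on f5.
In check: no.
Legal moves: Kf6, Ke6, Ke5, Re8, Re7, Re6, Re5, Re4, Re3+, Rh2, Rg2, Rf2+, Rd2, Rc2, Rb2, Ra2, Re1, b6, a6, d2, b5, a5.
Count: 22.

22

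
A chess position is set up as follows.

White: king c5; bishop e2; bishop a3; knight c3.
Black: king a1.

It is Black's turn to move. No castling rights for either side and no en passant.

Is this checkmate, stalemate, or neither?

Black to move; black king on a1.
In check: no.
King squares — b1: attacked by Nc3; a2: attacked by Nc3; b2: attacked by Ba3.
Legal moves for Black: none.
Not in check and no legal moves → stalemate.

stalemate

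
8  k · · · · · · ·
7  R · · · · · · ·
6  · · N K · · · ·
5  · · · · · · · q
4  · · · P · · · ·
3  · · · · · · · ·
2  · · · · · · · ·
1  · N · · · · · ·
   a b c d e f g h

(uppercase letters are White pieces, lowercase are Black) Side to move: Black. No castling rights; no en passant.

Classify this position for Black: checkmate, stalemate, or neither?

Black to move; black king on a8.
In check: yes, from the white rook on a7.
King squares — a7: attacked by Nc6; b7: attacked by Ra7; b8: attacked by Nc6.
Legal moves for Black: none.
In check with no legal moves → checkmate.

checkmate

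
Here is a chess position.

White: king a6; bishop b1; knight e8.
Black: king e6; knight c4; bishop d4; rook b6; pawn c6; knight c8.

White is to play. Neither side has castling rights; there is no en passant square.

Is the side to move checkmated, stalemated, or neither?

White to move; white king on a6.
In check: yes, from the black rook on b6.
King squares — a5: attacked by Nc4; b5: attacked by Rb6; b6: attacked by Nc4; a7: attacked by Nc8; b7: attacked by Rb6.
Legal moves for White: none.
In check with no legal moves → checkmate.

checkmate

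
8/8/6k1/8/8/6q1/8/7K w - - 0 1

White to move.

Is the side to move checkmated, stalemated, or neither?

White to move; white king on h1.
In check: no.
King squares — g1: attacked by Qg3; g2: attacked by Qg3; h2: attacked by Qg3.
Legal moves for White: none.
Not in check and no legal moves → stalemate.

stalemate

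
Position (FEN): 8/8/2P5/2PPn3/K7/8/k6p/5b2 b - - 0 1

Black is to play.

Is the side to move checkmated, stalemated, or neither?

Black to move; black king on a2.
In check: no.
Legal moves for Black include: Nf7, Nd7, Ng6, Nxc6, Ng4, Nc4, Nf3, Nd3, Kb2, Kb1, Ka1, Ba6, Bb5+, Bc4, Bh3, Bd3, Bg2, Be2, ... (list truncated; more exist).
Black has legal moves and is not in check → neither.

neither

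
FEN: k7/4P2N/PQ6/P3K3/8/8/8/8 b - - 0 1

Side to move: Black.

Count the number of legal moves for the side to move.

Black to move; king on a8.
In check: no.
Legal moves: none.
Count: 0.

0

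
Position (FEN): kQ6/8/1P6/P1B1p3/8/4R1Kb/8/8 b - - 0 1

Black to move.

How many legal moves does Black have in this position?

Black to move; king on a8.
In check: yes, from the white queen on b8.
Legal moves: Kxb8.
Count: 1.

1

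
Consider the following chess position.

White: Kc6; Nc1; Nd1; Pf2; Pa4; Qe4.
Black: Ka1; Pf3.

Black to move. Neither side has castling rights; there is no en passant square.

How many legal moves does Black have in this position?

Black to move; king on a1.
In check: no.
Legal moves: none.
Count: 0.

0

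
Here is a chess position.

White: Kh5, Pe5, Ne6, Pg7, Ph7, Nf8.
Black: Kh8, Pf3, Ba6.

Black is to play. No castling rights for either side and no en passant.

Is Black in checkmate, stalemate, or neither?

checkmate

Black to move; black king on h8.
In check: yes, from the white pawn on g7.
King squares — g7: attacked by Ne6; h7: attacked by Nf8; g8: attacked by Ph7.
Legal moves for Black: none.
In check with no legal moves → checkmate.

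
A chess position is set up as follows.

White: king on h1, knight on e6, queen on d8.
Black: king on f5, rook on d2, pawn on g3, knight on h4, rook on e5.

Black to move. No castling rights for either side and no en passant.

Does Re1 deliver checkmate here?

yes

After Re1: white king on h1; in check: yes, from the black rook on e1.
King squares — g1: attacked by Re1; g2: attacked by Rd2; h2: attacked by Rd2.
White has no legal moves → checkmate.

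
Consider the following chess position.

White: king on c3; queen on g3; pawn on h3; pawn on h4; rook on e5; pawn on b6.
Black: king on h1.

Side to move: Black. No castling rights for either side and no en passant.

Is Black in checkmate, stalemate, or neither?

stalemate

Black to move; black king on h1.
In check: no.
King squares — g1: attacked by Qg3; g2: attacked by Qg3; h2: attacked by Qg3.
Legal moves for Black: none.
Not in check and no legal moves → stalemate.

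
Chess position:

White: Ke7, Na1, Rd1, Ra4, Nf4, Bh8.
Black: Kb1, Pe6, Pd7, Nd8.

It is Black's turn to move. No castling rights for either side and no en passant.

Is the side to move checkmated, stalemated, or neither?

checkmate

Black to move; black king on b1.
In check: yes, from the white rook on d1.
King squares — a1: attacked by Rd1; c1: attacked by Rd1; a2: attacked by Ra4; b2: attacked by Bh8; c2: attacked by Na1.
Legal moves for Black: none.
In check with no legal moves → checkmate.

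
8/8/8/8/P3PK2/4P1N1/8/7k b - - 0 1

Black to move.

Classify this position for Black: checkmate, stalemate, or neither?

neither

Black to move; black king on h1.
In check: yes, from the white knight on g3.
King squares — g1: available; g2: available; h2: available.
Legal moves for Black: Kh2, Kg2, Kg1.
Black is in check but has 3 legal moves → neither.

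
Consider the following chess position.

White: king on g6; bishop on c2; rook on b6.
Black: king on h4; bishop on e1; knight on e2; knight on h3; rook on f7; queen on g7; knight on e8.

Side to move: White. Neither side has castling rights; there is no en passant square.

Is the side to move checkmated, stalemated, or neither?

White to move; white king on g6.
In check: yes, from the black queen on g7.
King squares — f5: attacked by Rf7; g5: attacked by Nh3; h5: attacked by Kh4; f6: attacked by Rf7; h6: attacked by Qg7; f7: attacked by Qg7; g7: attacked by Rf7; h7: attacked by Qg7.
Legal moves for White: none.
In check with no legal moves → checkmate.

checkmate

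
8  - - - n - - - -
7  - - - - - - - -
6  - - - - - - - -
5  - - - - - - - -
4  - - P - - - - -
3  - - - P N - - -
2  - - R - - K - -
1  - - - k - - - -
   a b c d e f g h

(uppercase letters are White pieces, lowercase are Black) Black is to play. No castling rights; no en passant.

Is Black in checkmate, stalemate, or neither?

checkmate

Black to move; black king on d1.
In check: yes, from the white knight on e3.
King squares — c1: attacked by Rc2; e1: attacked by Kf2; c2: attacked by Ne3; d2: attacked by Rc2; e2: attacked by Rc2.
Legal moves for Black: none.
In check with no legal moves → checkmate.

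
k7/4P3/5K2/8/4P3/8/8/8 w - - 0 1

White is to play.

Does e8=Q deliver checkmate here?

no

After e8=Q: black king on a8; in check: yes, from the white queen on e8.
Black has 2 legal replies: Kb7, Ka7.
In check but a legal move exists → not checkmate.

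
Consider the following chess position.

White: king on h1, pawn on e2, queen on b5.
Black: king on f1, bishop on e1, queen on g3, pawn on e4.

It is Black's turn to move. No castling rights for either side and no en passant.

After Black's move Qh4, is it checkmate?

After Qh4: white king on h1; in check: yes, from the black queen on h4.
King squares — g1: attacked by Kf1; g2: attacked by Kf1; h2: attacked by Qh4.
White has no legal moves → checkmate.

yes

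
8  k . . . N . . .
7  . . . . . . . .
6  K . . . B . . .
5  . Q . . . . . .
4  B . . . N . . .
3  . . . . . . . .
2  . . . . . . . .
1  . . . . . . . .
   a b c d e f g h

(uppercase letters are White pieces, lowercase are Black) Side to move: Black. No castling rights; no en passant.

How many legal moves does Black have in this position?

0

Black to move; king on a8.
In check: no.
Legal moves: none.
Count: 0.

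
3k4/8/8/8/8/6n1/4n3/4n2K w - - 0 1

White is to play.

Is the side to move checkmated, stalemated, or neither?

neither

White to move; white king on h1.
In check: yes, from the black knight on g3.
Legal moves for White: Kh2.
White is in check but has 1 legal move → neither.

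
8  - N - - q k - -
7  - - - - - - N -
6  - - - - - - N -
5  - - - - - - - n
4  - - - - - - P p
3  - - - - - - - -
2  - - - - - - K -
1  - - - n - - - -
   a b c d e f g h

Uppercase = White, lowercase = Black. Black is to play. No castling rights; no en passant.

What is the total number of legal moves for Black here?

Black to move; king on f8.
In check: yes, from the white knight on g6.
Legal moves: Kg8, Kxg7, Kf7, Qxg6.
Count: 4.

4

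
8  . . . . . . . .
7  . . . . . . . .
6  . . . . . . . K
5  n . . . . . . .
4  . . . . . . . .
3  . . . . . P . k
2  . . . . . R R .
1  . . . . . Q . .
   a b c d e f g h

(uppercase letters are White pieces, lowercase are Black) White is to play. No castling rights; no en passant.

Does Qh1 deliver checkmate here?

After Qh1: black king on h3; in check: yes, from the white queen on h1.
King squares — g2: attacked by Qh1; h2: attacked by Qh1; g3: attacked by Rg2; g4: attacked by Rg2; h4: attacked by Qh1.
Black has no legal moves → checkmate.

yes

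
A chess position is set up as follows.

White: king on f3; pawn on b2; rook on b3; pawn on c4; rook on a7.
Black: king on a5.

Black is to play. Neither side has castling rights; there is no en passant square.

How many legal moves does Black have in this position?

0

Black to move; king on a5.
In check: yes, from the white rook on a7.
Legal moves: none.
Count: 0.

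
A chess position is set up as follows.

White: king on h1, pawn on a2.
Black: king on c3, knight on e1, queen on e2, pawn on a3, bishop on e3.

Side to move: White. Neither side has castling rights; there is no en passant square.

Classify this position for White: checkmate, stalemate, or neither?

White to move; white king on h1.
In check: no.
King squares — g1: attacked by Be3; g2: attacked by Ne1; h2: attacked by Qe2.
Legal moves for White: none.
Not in check and no legal moves → stalemate.

stalemate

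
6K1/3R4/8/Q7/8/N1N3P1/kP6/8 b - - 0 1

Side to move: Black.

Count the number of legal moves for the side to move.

Black to move; king on a2.
In check: yes, from the white knight on c3.
Legal moves: Kb3, Kxb2, Ka1.
Count: 3.

3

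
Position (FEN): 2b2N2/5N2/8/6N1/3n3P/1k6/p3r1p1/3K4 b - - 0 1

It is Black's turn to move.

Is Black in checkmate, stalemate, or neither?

neither

Black to move; black king on b3.
In check: no.
Legal moves for Black include: Bd7, Bb7, Be6, Ba6, Bf5, Bg4, Bh3, Ne6, Nc6, Nf5, Nb5, Nf3, Nc2, Kc4, Kb4, Ka4, Kc3, Ka3, ... (list truncated; more exist).
Black has legal moves and is not in check → neither.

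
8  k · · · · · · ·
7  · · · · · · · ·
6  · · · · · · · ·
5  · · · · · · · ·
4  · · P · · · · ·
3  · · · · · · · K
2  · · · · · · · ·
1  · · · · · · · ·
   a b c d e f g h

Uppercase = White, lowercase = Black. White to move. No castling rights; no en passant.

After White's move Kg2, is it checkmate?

no

After Kg2: black king on a8; in check: no.
Black is not in check, so this cannot be checkmate.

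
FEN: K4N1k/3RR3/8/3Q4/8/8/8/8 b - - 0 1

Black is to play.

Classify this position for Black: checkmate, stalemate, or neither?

stalemate

Black to move; black king on h8.
In check: no.
King squares — g7: attacked by Re7; h7: attacked by Re7; g8: attacked by Qd5.
Legal moves for Black: none.
Not in check and no legal moves → stalemate.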